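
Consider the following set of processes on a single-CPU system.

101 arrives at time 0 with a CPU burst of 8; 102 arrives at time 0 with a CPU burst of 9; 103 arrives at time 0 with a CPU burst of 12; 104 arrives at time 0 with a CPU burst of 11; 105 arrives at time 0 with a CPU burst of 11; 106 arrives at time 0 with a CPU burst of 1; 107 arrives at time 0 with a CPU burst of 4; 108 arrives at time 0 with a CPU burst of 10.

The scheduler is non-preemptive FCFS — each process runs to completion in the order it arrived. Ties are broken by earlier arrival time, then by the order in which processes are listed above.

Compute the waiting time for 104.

Timeline: | 101 0-8 | 102 8-17 | 103 17-29 | 104 29-40 | 105 40-51 | 106 51-52 | 107 52-56 | 108 56-66 |
Completion: 101=8  102=17  103=29  104=40  105=51  106=52  107=56  108=66
Turnaround (C−A): 101=8  102=17  103=29  104=40  105=51  106=52  107=56  108=66
Waiting(104) = turnaround − burst = 40 − 11 = 29

29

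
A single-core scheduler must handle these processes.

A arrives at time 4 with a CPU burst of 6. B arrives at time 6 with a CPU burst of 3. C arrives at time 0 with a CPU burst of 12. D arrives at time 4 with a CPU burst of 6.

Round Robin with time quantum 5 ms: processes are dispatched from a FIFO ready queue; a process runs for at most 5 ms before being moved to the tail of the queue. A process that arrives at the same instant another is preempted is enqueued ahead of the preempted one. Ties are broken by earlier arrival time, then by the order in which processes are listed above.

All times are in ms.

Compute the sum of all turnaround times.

85

Gantt: | C 0-5 | A 5-10 | D 10-15 | C 15-20 | B 20-23 | A 23-24 | D 24-25 | C 25-27 |
Completion: A=24  B=23  C=27  D=25
Turnaround (C−A): A=20  B=17  C=27  D=21
Turnaround = completion − arrival: A=20, B=17, C=27, D=21
Total turnaround = 20 + 17 + 27 + 21 = 85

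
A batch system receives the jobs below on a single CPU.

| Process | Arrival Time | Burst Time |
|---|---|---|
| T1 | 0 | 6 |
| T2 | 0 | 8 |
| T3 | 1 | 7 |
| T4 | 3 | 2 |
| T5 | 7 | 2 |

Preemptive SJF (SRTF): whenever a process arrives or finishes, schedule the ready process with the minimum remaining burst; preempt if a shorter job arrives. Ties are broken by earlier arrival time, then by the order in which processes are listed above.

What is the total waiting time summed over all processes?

Schedule: | T1 0-3 | T4 3-5 | T1 5-8 | T5 8-10 | T3 10-17 | T2 17-25 |
Completion: T1=8  T2=25  T3=17  T4=5  T5=10
Turnaround (C−A): T1=8  T2=25  T3=16  T4=2  T5=3
Waiting = turnaround − burst: T1=2, T2=17, T3=9, T4=0, T5=1
Total waiting = 2 + 17 + 9 + 0 + 1 = 29

29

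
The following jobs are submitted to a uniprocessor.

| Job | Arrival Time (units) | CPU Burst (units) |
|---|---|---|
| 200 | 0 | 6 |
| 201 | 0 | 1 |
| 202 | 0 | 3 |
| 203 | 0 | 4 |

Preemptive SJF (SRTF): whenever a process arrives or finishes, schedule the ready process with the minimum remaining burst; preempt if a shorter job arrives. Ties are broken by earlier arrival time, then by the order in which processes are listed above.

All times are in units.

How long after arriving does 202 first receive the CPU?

1

Timeline: | 201 0-1 | 202 1-4 | 203 4-8 | 200 8-14 |
Completion: 200=14  201=1  202=4  203=8
Response(202) = first start − arrival = 1 − 0 = 1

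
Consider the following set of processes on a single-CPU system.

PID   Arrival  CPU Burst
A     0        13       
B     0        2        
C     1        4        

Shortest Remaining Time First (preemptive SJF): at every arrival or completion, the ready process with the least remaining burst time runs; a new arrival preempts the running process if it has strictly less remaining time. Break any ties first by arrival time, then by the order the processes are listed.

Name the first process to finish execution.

Gantt: | B 0-2 | C 2-6 | A 6-19 |
Completion: A=19  B=2  C=6
Finish order: B → C → A

B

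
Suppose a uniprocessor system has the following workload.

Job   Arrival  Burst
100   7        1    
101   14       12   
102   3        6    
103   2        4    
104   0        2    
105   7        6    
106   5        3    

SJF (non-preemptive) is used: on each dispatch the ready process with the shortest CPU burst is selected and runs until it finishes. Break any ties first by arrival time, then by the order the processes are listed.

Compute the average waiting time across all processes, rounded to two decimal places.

3.86

Schedule: | 104 0-2 | 103 2-6 | 106 6-9 | 100 9-10 | 102 10-16 | 105 16-22 | 101 22-34 |
Completion: 100=10  101=34  102=16  103=6  104=2  105=22  106=9
Turnaround (C−A): 100=3  101=20  102=13  103=4  104=2  105=15  106=4
Waiting times: 100=2, 101=8, 102=7, 103=0, 104=0, 105=9, 106=1
Average waiting = (2+8+7+0+0+9+1) / 7 = 27/7 = 3.86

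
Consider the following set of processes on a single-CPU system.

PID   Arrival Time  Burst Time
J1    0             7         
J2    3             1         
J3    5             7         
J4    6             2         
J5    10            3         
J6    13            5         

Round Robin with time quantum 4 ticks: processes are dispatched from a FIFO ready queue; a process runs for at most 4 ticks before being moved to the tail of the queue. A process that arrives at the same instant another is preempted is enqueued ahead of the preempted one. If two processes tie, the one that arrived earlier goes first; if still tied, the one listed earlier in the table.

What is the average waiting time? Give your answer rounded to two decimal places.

Timeline: | J1 0-4 | J2 4-5 | J1 5-8 | J3 8-12 | J4 12-14 | J5 14-17 | J3 17-20 | J6 20-25 |
Completion: J1=8  J2=5  J3=20  J4=14  J5=17  J6=25
Waiting times: J1=1, J2=1, J3=8, J4=6, J5=4, J6=7
Average waiting = (1+1+8+6+4+7) / 6 = 27/6 = 4.50

4.50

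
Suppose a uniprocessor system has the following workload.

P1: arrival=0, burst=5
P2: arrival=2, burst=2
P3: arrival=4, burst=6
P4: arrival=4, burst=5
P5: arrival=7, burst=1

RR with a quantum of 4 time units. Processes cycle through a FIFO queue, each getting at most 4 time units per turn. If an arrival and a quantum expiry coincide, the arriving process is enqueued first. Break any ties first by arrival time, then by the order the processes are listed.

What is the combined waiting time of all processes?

Gantt: | P1 0-4 | P2 4-6 | P3 6-10 | P4 10-14 | P1 14-15 | P5 15-16 | P3 16-18 | P4 18-19 |
Completion: P1=15  P2=6  P3=18  P4=19  P5=16
Waiting = turnaround − burst: P1=10, P2=2, P3=8, P4=10, P5=8
Total waiting = 10 + 2 + 8 + 10 + 8 = 38

38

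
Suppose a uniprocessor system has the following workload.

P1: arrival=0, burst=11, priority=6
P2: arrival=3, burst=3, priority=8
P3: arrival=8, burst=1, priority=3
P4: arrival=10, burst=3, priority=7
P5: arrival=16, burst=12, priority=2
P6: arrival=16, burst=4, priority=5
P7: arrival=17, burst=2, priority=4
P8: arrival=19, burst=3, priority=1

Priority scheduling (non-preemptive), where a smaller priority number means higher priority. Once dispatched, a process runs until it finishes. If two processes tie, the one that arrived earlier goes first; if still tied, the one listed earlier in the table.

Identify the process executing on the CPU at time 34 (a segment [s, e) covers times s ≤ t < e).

Timeline: | P1 0-11 | P3 11-12 | P4 12-15 | P2 15-18 | P5 18-30 | P8 30-33 | P7 33-35 | P6 35-39 |
Completion: P1=11  P2=18  P3=12  P4=15  P5=30  P6=39  P7=35  P8=33
Turnaround (C−A): P1=11  P2=15  P3=4  P4=5  P5=14  P6=23  P7=18  P8=14

P7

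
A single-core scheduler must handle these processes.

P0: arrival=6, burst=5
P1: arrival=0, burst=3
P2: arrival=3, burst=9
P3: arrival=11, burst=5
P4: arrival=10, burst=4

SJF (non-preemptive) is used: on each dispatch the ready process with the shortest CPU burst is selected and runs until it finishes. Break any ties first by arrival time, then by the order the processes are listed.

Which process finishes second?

P2

Gantt: | P1 0-3 | P2 3-12 | P4 12-16 | P0 16-21 | P3 21-26 |
Completion: P0=21  P1=3  P2=12  P3=26  P4=16
Turnaround (C−A): P0=15  P1=3  P2=9  P3=15  P4=6
Finish order: P1 → P2 → P4 → P0 → P3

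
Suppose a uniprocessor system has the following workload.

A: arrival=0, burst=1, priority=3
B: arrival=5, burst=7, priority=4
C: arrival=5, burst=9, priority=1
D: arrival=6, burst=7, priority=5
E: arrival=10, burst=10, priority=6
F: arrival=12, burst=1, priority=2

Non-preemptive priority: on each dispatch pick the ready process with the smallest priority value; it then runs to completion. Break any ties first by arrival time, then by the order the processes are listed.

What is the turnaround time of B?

Schedule: | A 0-1 | idle 1-5 | C 5-14 | F 14-15 | B 15-22 | D 22-29 | E 29-39 |
Completion: A=1  B=22  C=14  D=29  E=39  F=15
Turnaround (C−A): A=1  B=17  C=9  D=23  E=29  F=3
Turnaround(B) = completion − arrival = 22 − 5 = 17

17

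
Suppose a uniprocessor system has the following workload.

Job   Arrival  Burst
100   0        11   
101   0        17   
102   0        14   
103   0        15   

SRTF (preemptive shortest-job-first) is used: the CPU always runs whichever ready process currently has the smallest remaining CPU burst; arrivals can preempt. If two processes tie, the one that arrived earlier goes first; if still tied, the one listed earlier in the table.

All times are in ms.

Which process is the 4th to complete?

Timeline: | 100 0-11 | 102 11-25 | 103 25-40 | 101 40-57 |
Completion: 100=11  101=57  102=25  103=40
Finish order: 100 → 102 → 103 → 101

101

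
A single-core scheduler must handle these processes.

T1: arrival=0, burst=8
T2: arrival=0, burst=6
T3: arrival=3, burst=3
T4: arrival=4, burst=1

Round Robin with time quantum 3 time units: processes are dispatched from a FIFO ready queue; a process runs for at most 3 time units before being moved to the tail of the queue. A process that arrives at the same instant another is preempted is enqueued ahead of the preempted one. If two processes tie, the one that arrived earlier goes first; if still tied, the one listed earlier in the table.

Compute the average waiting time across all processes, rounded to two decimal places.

7.75

Gantt: | T1 0-3 | T2 3-6 | T3 6-9 | T1 9-12 | T4 12-13 | T2 13-16 | T1 16-18 |
Completion: T1=18  T2=16  T3=9  T4=13
Turnaround (C−A): T1=18  T2=16  T3=6  T4=9
Waiting times: T1=10, T2=10, T3=3, T4=8
Average waiting = (10+10+3+8) / 4 = 31/4 = 7.75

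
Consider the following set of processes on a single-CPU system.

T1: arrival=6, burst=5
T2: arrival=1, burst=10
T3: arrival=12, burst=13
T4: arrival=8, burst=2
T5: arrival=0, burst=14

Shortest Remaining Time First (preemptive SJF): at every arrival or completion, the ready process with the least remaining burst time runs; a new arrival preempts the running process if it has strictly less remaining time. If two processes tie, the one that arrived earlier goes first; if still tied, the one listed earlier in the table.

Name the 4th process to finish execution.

Schedule: | T5 0-1 | T2 1-8 | T4 8-10 | T2 10-13 | T1 13-18 | T5 18-31 | T3 31-44 |
Completion: T1=18  T2=13  T3=44  T4=10  T5=31
Turnaround (C−A): T1=12  T2=12  T3=32  T4=2  T5=31
Finish order: T4 → T2 → T1 → T5 → T3

T5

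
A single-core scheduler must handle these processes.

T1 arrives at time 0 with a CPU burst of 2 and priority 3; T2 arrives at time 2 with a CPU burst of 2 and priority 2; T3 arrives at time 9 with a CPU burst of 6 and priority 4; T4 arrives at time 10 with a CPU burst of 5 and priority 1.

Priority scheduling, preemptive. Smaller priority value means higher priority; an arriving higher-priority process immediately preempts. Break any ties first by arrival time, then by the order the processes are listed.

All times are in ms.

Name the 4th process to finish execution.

Schedule: | T1 0-2 | T2 2-4 | idle 4-9 | T3 9-10 | T4 10-15 | T3 15-20 |
Completion: T1=2  T2=4  T3=20  T4=15
Finish order: T1 → T2 → T4 → T3

T3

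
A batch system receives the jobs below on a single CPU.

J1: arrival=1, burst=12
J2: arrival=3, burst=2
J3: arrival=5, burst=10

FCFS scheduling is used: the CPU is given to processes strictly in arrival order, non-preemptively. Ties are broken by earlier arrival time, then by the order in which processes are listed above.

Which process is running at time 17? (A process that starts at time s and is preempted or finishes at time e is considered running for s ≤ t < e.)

J3

Gantt: | idle 0-1 | J1 1-13 | J2 13-15 | J3 15-25 |
Completion: J1=13  J2=15  J3=25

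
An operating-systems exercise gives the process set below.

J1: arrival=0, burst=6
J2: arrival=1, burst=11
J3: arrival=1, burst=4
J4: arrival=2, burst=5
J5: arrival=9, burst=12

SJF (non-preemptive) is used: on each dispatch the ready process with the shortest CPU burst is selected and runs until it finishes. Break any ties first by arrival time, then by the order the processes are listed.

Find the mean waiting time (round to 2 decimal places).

Timeline: | J1 0-6 | J3 6-10 | J4 10-15 | J2 15-26 | J5 26-38 |
Completion: J1=6  J2=26  J3=10  J4=15  J5=38
Waiting times: J1=0, J2=14, J3=5, J4=8, J5=17
Average waiting = (0+14+5+8+17) / 5 = 44/5 = 8.80

8.80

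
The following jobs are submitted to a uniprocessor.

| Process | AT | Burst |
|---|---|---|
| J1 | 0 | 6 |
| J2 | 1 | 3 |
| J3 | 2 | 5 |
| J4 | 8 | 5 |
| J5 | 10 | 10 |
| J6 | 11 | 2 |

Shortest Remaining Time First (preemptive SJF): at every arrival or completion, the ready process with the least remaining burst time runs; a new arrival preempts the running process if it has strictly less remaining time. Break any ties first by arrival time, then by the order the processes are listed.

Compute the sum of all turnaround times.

62

Timeline: | J1 0-1 | J2 1-4 | J1 4-9 | J3 9-11 | J6 11-13 | J3 13-16 | J4 16-21 | J5 21-31 |
Completion: J1=9  J2=4  J3=16  J4=21  J5=31  J6=13
Turnaround = completion − arrival: J1=9, J2=3, J3=14, J4=13, J5=21, J6=2
Total turnaround = 9 + 3 + 14 + 13 + 21 + 2 = 62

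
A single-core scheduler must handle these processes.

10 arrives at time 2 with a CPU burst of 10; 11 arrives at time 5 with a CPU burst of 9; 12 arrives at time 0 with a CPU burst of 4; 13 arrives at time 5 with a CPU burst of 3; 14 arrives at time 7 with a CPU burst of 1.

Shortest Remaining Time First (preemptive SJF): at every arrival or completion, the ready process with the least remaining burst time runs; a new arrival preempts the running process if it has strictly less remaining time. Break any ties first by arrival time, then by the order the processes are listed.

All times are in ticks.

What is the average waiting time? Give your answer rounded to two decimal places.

Gantt: | 12 0-4 | 10 4-5 | 13 5-8 | 14 8-9 | 10 9-18 | 11 18-27 |
Completion: 10=18  11=27  12=4  13=8  14=9
Waiting times: 10=6, 11=13, 12=0, 13=0, 14=1
Average waiting = (6+13+0+0+1) / 5 = 20/5 = 4.00

4.00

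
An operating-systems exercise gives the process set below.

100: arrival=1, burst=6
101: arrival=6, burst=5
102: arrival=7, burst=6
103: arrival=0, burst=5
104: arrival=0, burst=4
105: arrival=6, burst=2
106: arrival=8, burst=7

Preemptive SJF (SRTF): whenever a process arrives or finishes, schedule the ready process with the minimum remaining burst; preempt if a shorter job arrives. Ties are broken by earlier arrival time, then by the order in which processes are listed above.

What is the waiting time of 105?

Timeline: | 104 0-4 | 103 4-6 | 105 6-8 | 103 8-11 | 101 11-16 | 100 16-22 | 102 22-28 | 106 28-35 |
Completion: 100=22  101=16  102=28  103=11  104=4  105=8  106=35
Waiting(105) = turnaround − burst = 2 − 2 = 0

0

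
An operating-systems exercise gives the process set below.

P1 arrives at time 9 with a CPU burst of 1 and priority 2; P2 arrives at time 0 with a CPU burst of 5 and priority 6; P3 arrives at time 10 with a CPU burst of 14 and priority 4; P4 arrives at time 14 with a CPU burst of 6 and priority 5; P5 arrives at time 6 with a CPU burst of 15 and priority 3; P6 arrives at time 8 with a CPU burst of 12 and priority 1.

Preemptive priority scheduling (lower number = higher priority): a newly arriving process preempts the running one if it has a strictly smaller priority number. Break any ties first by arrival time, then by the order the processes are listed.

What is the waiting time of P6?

Schedule: | P2 0-5 | idle 5-6 | P5 6-8 | P6 8-20 | P1 20-21 | P5 21-34 | P3 34-48 | P4 48-54 |
Completion: P1=21  P2=5  P3=48  P4=54  P5=34  P6=20
Turnaround (C−A): P1=12  P2=5  P3=38  P4=40  P5=28  P6=12
Waiting(P6) = turnaround − burst = 12 − 12 = 0

0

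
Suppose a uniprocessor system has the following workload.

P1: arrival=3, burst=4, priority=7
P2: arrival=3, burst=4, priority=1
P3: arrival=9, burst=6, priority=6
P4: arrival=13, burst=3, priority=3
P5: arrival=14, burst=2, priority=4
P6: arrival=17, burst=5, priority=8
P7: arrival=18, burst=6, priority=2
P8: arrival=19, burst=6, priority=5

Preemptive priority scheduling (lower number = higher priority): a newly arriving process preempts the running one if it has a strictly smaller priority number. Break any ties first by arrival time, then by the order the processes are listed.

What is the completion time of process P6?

39

Timeline: | idle 0-3 | P2 3-7 | P1 7-9 | P3 9-13 | P4 13-16 | P5 16-18 | P7 18-24 | P8 24-30 | P3 30-32 | P1 32-34 | P6 34-39 |
Completion: P1=34  P2=7  P3=32  P4=16  P5=18  P6=39  P7=24  P8=30
Turnaround (C−A): P1=31  P2=4  P3=23  P4=3  P5=4  P6=22  P7=6  P8=11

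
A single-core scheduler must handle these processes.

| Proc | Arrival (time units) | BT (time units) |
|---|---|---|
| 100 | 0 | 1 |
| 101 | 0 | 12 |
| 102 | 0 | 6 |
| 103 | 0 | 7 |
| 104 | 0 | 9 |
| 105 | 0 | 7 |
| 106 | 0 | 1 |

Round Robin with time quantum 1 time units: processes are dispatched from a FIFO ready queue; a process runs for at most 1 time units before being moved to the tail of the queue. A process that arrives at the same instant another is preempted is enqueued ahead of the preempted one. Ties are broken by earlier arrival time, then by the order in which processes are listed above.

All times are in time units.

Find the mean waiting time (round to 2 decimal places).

21.00

Gantt: | 100 0-1 | 101 1-2 | 102 2-3 | 103 3-4 | 104 4-5 | 105 5-6 | 106 6-7 | 101 7-8 | 102 8-9 | 103 9-10 | 104 10-11 | 105 11-12 | 101 12-13 | 102 13-14 | 103 14-15 | 104 15-16 | 105 16-17 | 101 17-18 | 102 18-19 | 103 19-20 | 104 20-21 | 105 21-22 | 101 22-23 | 102 23-24 | 103 24-25 | 104 25-26 | 105 26-27 | 101 27-28 | 102 28-29 | 103 29-30 | 104 30-31 | 105 31-32 | 101 32-33 | 103 33-34 | 104 34-35 | 105 35-36 | 101 36-37 | 104 37-38 | 101 38-39 | 104 39-40 | 101 40-43 |
Completion: 100=1  101=43  102=29  103=34  104=40  105=36  106=7
Waiting times: 100=0, 101=31, 102=23, 103=27, 104=31, 105=29, 106=6
Average waiting = (0+31+23+27+31+29+6) / 7 = 147/7 = 21.00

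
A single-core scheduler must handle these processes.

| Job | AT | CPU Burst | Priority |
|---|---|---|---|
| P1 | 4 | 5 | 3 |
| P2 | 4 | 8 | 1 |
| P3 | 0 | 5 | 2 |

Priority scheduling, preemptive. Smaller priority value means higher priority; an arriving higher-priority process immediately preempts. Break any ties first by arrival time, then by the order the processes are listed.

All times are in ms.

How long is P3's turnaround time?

13

Timeline: | P3 0-4 | P2 4-12 | P3 12-13 | P1 13-18 |
Completion: P1=18  P2=12  P3=13
Turnaround(P3) = completion − arrival = 13 − 0 = 13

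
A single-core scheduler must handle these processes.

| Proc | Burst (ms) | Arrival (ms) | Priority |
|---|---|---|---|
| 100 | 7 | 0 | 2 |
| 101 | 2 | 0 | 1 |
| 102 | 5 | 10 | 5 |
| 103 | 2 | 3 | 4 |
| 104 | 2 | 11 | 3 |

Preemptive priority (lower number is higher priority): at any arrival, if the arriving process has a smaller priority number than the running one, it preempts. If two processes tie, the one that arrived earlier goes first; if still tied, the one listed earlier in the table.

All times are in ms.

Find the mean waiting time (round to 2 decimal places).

Schedule: | 101 0-2 | 100 2-9 | 103 9-11 | 104 11-13 | 102 13-18 |
Completion: 100=9  101=2  102=18  103=11  104=13
Waiting times: 100=2, 101=0, 102=3, 103=6, 104=0
Average waiting = (2+0+3+6+0) / 5 = 11/5 = 2.20

2.20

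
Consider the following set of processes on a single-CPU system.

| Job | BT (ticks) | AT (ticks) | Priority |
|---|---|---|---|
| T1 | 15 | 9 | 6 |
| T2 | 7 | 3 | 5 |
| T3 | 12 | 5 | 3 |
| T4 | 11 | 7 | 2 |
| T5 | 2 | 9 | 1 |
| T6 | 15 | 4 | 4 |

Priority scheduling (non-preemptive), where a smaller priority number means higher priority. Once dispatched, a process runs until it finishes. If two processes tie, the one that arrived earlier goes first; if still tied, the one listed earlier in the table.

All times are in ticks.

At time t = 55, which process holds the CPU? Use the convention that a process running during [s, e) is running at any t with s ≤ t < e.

T1

Gantt: | idle 0-3 | T2 3-10 | T5 10-12 | T4 12-23 | T3 23-35 | T6 35-50 | T1 50-65 |
Completion: T1=65  T2=10  T3=35  T4=23  T5=12  T6=50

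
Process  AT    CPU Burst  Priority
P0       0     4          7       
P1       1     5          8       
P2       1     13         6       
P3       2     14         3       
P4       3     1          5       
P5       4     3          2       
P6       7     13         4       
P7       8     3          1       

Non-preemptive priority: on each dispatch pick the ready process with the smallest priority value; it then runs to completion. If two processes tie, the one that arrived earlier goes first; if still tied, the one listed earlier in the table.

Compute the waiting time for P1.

50

Gantt: | P0 0-4 | P5 4-7 | P3 7-21 | P7 21-24 | P6 24-37 | P4 37-38 | P2 38-51 | P1 51-56 |
Completion: P0=4  P1=56  P2=51  P3=21  P4=38  P5=7  P6=37  P7=24
Turnaround (C−A): P0=4  P1=55  P2=50  P3=19  P4=35  P5=3  P6=30  P7=16
Waiting(P1) = turnaround − burst = 55 − 5 = 50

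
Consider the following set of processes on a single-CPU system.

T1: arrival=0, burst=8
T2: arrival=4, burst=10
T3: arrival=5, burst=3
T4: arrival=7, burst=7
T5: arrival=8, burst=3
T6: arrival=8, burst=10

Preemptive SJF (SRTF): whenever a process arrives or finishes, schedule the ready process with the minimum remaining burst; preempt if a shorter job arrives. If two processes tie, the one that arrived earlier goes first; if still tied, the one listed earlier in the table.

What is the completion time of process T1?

8

Timeline: | T1 0-8 | T3 8-11 | T5 11-14 | T4 14-21 | T2 21-31 | T6 31-41 |
Completion: T1=8  T2=31  T3=11  T4=21  T5=14  T6=41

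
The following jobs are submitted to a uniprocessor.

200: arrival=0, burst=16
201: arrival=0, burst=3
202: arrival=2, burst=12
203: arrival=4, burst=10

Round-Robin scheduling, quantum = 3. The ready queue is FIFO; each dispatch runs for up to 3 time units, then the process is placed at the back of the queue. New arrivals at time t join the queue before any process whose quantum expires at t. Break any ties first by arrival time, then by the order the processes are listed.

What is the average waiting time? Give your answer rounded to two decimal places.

Gantt: | 200 0-3 | 201 3-6 | 202 6-9 | 200 9-12 | 203 12-15 | 202 15-18 | 200 18-21 | 203 21-24 | 202 24-27 | 200 27-30 | 203 30-33 | 202 33-36 | 200 36-39 | 203 39-40 | 200 40-41 |
Completion: 200=41  201=6  202=36  203=40
Waiting times: 200=25, 201=3, 202=22, 203=26
Average waiting = (25+3+22+26) / 4 = 76/4 = 19.00

19.00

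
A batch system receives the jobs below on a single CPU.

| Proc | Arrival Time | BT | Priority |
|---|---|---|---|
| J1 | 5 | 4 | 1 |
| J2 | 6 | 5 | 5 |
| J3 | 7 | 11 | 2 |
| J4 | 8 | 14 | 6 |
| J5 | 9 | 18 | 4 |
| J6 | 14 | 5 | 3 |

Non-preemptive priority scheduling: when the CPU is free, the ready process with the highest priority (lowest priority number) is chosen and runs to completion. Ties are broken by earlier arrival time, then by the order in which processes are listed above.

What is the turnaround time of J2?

Timeline: | idle 0-5 | J1 5-9 | J3 9-20 | J6 20-25 | J5 25-43 | J2 43-48 | J4 48-62 |
Completion: J1=9  J2=48  J3=20  J4=62  J5=43  J6=25
Turnaround (C−A): J1=4  J2=42  J3=13  J4=54  J5=34  J6=11
Turnaround(J2) = completion − arrival = 48 − 6 = 42

42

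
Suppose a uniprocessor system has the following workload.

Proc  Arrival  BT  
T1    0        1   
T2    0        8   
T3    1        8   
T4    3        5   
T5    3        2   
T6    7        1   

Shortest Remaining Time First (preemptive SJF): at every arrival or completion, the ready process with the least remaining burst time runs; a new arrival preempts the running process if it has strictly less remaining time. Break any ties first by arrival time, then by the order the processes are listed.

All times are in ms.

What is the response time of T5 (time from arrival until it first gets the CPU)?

0

Schedule: | T1 0-1 | T2 1-3 | T5 3-5 | T4 5-7 | T6 7-8 | T4 8-11 | T2 11-17 | T3 17-25 |
Completion: T1=1  T2=17  T3=25  T4=11  T5=5  T6=8
Response(T5) = first start − arrival = 3 − 3 = 0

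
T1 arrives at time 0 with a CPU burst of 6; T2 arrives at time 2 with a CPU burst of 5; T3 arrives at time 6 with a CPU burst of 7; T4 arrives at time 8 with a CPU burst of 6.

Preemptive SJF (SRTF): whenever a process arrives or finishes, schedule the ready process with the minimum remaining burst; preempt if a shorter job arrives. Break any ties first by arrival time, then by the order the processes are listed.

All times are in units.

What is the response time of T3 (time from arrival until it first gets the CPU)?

Gantt: | T1 0-6 | T2 6-11 | T4 11-17 | T3 17-24 |
Completion: T1=6  T2=11  T3=24  T4=17
Turnaround (C−A): T1=6  T2=9  T3=18  T4=9
Response(T3) = first start − arrival = 17 − 6 = 11

11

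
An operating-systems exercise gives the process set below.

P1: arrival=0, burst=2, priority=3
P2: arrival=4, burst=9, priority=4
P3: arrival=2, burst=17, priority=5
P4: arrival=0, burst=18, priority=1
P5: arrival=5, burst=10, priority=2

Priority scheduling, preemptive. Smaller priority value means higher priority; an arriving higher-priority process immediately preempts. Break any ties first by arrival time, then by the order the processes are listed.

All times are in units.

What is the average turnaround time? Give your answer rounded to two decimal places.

32.00

Timeline: | P4 0-18 | P5 18-28 | P1 28-30 | P2 30-39 | P3 39-56 |
Completion: P1=30  P2=39  P3=56  P4=18  P5=28
Turnaround (C−A): P1=30  P2=35  P3=54  P4=18  P5=23
Turnaround times: P1=30, P2=35, P3=54, P4=18, P5=23
Average turnaround = (30+35+54+18+23) / 5 = 160/5 = 32.00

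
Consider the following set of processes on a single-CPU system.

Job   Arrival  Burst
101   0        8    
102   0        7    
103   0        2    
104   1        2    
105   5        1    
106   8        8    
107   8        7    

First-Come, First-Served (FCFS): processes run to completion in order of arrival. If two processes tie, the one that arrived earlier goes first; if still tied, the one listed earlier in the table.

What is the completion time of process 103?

17

Timeline: | 101 0-8 | 102 8-15 | 103 15-17 | 104 17-19 | 105 19-20 | 106 20-28 | 107 28-35 |
Completion: 101=8  102=15  103=17  104=19  105=20  106=28  107=35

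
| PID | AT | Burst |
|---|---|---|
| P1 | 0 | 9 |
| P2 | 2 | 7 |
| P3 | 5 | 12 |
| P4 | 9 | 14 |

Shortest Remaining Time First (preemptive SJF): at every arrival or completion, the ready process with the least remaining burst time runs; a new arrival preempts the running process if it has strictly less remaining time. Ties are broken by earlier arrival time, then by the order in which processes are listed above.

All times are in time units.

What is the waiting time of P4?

Timeline: | P1 0-9 | P2 9-16 | P3 16-28 | P4 28-42 |
Completion: P1=9  P2=16  P3=28  P4=42
Waiting(P4) = turnaround − burst = 33 − 14 = 19

19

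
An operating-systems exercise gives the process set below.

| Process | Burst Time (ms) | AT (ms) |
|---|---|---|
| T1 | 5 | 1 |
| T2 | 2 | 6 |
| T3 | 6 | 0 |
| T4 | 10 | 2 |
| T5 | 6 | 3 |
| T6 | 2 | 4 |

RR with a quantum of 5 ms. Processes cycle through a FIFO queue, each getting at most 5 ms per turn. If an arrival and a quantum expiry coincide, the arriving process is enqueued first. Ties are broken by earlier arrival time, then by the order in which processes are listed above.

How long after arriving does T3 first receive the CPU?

Schedule: | T3 0-5 | T1 5-10 | T4 10-15 | T5 15-20 | T6 20-22 | T3 22-23 | T2 23-25 | T4 25-30 | T5 30-31 |
Completion: T1=10  T2=25  T3=23  T4=30  T5=31  T6=22
Turnaround (C−A): T1=9  T2=19  T3=23  T4=28  T5=28  T6=18
Response(T3) = first start − arrival = 0 − 0 = 0

0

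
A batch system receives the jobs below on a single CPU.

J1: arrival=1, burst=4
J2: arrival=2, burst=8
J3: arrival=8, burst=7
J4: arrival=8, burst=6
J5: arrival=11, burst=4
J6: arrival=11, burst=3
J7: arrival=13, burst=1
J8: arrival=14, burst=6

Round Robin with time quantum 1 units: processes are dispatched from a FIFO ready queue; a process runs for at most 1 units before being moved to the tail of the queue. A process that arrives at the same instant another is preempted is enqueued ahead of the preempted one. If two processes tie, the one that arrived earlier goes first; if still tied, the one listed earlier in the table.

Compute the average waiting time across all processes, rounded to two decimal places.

Schedule: | idle 0-1 | J1 1-2 | J2 2-3 | J1 3-4 | J2 4-5 | J1 5-6 | J2 6-7 | J1 7-8 | J2 8-9 | J3 9-10 | J4 10-11 | J2 11-12 | J3 12-13 | J5 13-14 | J6 14-15 | J4 15-16 | J2 16-17 | J7 17-18 | J3 18-19 | J8 19-20 | J5 20-21 | J6 21-22 | J4 22-23 | J2 23-24 | J3 24-25 | J8 25-26 | J5 26-27 | J6 27-28 | J4 28-29 | J2 29-30 | J3 30-31 | J8 31-32 | J5 32-33 | J4 33-34 | J3 34-35 | J8 35-36 | J4 36-37 | J3 37-38 | J8 38-40 |
Completion: J1=8  J2=30  J3=38  J4=37  J5=33  J6=28  J7=18  J8=40
Turnaround (C−A): J1=7  J2=28  J3=30  J4=29  J5=22  J6=17  J7=5  J8=26
Waiting times: J1=3, J2=20, J3=23, J4=23, J5=18, J6=14, J7=4, J8=20
Average waiting = (3+20+23+23+18+14+4+20) / 8 = 125/8 = 15.63

15.63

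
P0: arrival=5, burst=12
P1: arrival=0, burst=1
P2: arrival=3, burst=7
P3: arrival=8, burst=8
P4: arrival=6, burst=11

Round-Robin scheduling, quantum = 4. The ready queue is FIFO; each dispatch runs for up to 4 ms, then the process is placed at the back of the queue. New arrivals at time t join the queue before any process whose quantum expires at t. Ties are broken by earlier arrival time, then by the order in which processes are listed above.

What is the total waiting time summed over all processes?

71

Schedule: | P1 0-1 | idle 1-3 | P2 3-7 | P0 7-11 | P4 11-15 | P2 15-18 | P3 18-22 | P0 22-26 | P4 26-30 | P3 30-34 | P0 34-38 | P4 38-41 |
Completion: P0=38  P1=1  P2=18  P3=34  P4=41
Turnaround (C−A): P0=33  P1=1  P2=15  P3=26  P4=35
Waiting = turnaround − burst: P0=21, P1=0, P2=8, P3=18, P4=24
Total waiting = 21 + 0 + 8 + 18 + 24 = 71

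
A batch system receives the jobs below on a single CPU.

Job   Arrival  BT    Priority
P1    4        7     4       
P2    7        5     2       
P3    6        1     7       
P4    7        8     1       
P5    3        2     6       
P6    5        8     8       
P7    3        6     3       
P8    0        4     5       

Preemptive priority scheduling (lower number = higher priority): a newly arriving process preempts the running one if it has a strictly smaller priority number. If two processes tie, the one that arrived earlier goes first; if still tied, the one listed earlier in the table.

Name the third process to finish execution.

P7

Timeline: | P8 0-3 | P7 3-7 | P4 7-15 | P2 15-20 | P7 20-22 | P1 22-29 | P8 29-30 | P5 30-32 | P3 32-33 | P6 33-41 |
Completion: P1=29  P2=20  P3=33  P4=15  P5=32  P6=41  P7=22  P8=30
Finish order: P4 → P2 → P7 → P1 → P8 → P5 → P3 → P6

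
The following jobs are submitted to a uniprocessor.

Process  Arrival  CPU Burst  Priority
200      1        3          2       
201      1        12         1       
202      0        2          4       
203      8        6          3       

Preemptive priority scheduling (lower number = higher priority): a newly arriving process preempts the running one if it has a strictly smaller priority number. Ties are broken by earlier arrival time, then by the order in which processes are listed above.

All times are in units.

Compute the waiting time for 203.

8

Schedule: | 202 0-1 | 201 1-13 | 200 13-16 | 203 16-22 | 202 22-23 |
Completion: 200=16  201=13  202=23  203=22
Turnaround (C−A): 200=15  201=12  202=23  203=14
Waiting(203) = turnaround − burst = 14 − 6 = 8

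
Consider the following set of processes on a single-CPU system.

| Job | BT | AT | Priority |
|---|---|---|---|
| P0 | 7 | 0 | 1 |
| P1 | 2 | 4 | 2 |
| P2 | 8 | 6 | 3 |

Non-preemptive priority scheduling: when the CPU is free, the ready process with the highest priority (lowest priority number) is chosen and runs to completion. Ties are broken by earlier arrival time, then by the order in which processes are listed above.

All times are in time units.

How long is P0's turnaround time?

Gantt: | P0 0-7 | P1 7-9 | P2 9-17 |
Completion: P0=7  P1=9  P2=17
Turnaround(P0) = completion − arrival = 7 − 0 = 7

7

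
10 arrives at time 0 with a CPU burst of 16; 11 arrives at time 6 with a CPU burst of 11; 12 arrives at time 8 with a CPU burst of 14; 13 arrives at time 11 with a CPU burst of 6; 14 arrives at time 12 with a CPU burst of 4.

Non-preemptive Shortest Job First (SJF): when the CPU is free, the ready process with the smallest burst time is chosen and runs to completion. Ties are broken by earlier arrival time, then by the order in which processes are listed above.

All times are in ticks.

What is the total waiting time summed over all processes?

Schedule: | 10 0-16 | 14 16-20 | 13 20-26 | 11 26-37 | 12 37-51 |
Completion: 10=16  11=37  12=51  13=26  14=20
Waiting = turnaround − burst: 10=0, 11=20, 12=29, 13=9, 14=4
Total waiting = 0 + 20 + 29 + 9 + 4 = 62

62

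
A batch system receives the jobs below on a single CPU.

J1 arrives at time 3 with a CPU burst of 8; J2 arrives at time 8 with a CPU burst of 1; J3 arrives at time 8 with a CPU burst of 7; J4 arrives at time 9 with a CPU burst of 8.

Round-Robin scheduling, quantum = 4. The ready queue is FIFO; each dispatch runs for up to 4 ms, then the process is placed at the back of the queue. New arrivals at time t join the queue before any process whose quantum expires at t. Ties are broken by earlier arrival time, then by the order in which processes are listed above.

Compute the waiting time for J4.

10

Schedule: | idle 0-3 | J1 3-11 | J2 11-12 | J3 12-16 | J4 16-20 | J3 20-23 | J4 23-27 |
Completion: J1=11  J2=12  J3=23  J4=27
Turnaround (C−A): J1=8  J2=4  J3=15  J4=18
Waiting(J4) = turnaround − burst = 18 − 8 = 10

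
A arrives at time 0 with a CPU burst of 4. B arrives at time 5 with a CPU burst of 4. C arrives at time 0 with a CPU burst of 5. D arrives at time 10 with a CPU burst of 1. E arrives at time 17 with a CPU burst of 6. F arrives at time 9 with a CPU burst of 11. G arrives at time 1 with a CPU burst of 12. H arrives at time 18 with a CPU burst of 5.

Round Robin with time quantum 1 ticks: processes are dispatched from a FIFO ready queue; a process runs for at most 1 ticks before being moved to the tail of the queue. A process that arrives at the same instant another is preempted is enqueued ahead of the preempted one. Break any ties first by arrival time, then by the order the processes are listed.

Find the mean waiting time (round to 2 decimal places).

16.75

Schedule: | A 0-1 | C 1-2 | G 2-3 | A 3-4 | C 4-5 | G 5-6 | A 6-7 | B 7-8 | C 8-9 | G 9-10 | A 10-11 | B 11-12 | F 12-13 | C 13-14 | D 14-15 | G 15-16 | B 16-17 | F 17-18 | C 18-19 | G 19-20 | E 20-21 | B 21-22 | H 22-23 | F 23-24 | G 24-25 | E 25-26 | H 26-27 | F 27-28 | G 28-29 | E 29-30 | H 30-31 | F 31-32 | G 32-33 | E 33-34 | H 34-35 | F 35-36 | G 36-37 | E 37-38 | H 38-39 | F 39-40 | G 40-41 | E 41-42 | F 42-43 | G 43-44 | F 44-45 | G 45-46 | F 46-48 |
Completion: A=11  B=22  C=19  D=15  E=42  F=48  G=46  H=39
Turnaround (C−A): A=11  B=17  C=19  D=5  E=25  F=39  G=45  H=21
Waiting times: A=7, B=13, C=14, D=4, E=19, F=28, G=33, H=16
Average waiting = (7+13+14+4+19+28+33+16) / 8 = 134/8 = 16.75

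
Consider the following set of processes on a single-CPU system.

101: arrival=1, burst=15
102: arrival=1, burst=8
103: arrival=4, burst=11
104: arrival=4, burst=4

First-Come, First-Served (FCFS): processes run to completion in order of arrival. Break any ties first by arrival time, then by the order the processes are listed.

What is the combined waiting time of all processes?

66

Schedule: | idle 0-1 | 101 1-16 | 102 16-24 | 103 24-35 | 104 35-39 |
Completion: 101=16  102=24  103=35  104=39
Turnaround (C−A): 101=15  102=23  103=31  104=35
Waiting = turnaround − burst: 101=0, 102=15, 103=20, 104=31
Total waiting = 0 + 15 + 20 + 31 = 66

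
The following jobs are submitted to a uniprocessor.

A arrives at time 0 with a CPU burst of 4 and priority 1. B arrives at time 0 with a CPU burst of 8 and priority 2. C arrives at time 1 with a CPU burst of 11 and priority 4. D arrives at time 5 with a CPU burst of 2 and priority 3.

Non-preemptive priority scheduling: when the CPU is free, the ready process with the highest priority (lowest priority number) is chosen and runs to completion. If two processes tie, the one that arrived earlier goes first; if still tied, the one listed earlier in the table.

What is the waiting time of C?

13

Schedule: | A 0-4 | B 4-12 | D 12-14 | C 14-25 |
Completion: A=4  B=12  C=25  D=14
Waiting(C) = turnaround − burst = 24 − 11 = 13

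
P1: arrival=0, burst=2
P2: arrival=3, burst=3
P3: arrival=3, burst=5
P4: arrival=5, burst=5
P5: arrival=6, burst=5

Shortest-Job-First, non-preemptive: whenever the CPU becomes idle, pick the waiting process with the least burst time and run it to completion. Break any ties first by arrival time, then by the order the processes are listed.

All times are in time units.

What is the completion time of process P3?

11

Gantt: | P1 0-2 | idle 2-3 | P2 3-6 | P3 6-11 | P4 11-16 | P5 16-21 |
Completion: P1=2  P2=6  P3=11  P4=16  P5=21
Turnaround (C−A): P1=2  P2=3  P3=8  P4=11  P5=15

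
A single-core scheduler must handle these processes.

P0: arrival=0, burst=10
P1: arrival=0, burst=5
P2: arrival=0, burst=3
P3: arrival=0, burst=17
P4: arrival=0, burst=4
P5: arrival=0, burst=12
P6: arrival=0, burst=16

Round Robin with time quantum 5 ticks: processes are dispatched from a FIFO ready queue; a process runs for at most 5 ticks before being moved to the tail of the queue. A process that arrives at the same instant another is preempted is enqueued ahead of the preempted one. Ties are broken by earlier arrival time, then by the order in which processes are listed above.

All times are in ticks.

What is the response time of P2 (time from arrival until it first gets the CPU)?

Schedule: | P0 0-5 | P1 5-10 | P2 10-13 | P3 13-18 | P4 18-22 | P5 22-27 | P6 27-32 | P0 32-37 | P3 37-42 | P5 42-47 | P6 47-52 | P3 52-57 | P5 57-59 | P6 59-64 | P3 64-66 | P6 66-67 |
Completion: P0=37  P1=10  P2=13  P3=66  P4=22  P5=59  P6=67
Turnaround (C−A): P0=37  P1=10  P2=13  P3=66  P4=22  P5=59  P6=67
Response(P2) = first start − arrival = 10 − 0 = 10

10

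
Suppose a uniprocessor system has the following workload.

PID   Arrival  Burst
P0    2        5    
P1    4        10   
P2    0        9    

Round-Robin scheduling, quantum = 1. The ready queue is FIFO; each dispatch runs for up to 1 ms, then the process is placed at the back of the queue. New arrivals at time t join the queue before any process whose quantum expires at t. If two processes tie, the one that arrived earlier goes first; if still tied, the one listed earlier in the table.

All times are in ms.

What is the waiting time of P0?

Gantt: | P2 0-2 | P0 2-3 | P2 3-4 | P0 4-5 | P1 5-6 | P2 6-7 | P0 7-8 | P1 8-9 | P2 9-10 | P0 10-11 | P1 11-12 | P2 12-13 | P0 13-14 | P1 14-15 | P2 15-16 | P1 16-17 | P2 17-18 | P1 18-19 | P2 19-20 | P1 20-24 |
Completion: P0=14  P1=24  P2=20
Turnaround (C−A): P0=12  P1=20  P2=20
Waiting(P0) = turnaround − burst = 12 − 5 = 7

7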